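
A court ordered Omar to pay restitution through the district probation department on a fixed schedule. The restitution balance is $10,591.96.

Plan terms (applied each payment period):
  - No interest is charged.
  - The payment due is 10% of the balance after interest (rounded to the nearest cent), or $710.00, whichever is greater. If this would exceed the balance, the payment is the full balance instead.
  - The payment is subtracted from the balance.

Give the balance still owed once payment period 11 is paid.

$1,979.38

Payment period 1: opening $10,591.96; payment $1,059.20; balance $9,532.76
Payment period 2: opening $9,532.76; payment $953.28; balance $8,579.48
Payment period 3: opening $8,579.48; payment $857.95; balance $7,721.53
Payment period 4: opening $7,721.53; payment $772.15; balance $6,949.38
Payment period 5: opening $6,949.38; payment $710.00; balance $6,239.38
Payment period 6: opening $6,239.38; payment $710.00; balance $5,529.38
Payment period 7: opening $5,529.38; payment $710.00; balance $4,819.38
Payment period 8: opening $4,819.38; payment $710.00; balance $4,109.38
Payment period 9: opening $4,109.38; payment $710.00; balance $3,399.38
Payment period 10: opening $3,399.38; payment $710.00; balance $2,689.38
Payment period 11: opening $2,689.38; payment $710.00; balance $1,979.38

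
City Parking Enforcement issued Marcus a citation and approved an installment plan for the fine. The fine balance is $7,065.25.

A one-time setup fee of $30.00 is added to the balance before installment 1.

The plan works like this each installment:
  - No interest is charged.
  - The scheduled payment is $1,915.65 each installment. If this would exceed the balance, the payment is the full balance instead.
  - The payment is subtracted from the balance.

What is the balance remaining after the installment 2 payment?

$3,263.95

Installment 1: opening $7,095.25; payment $1,915.65; balance $5,179.60
Installment 2: opening $5,179.60; payment $1,915.65; balance $3,263.95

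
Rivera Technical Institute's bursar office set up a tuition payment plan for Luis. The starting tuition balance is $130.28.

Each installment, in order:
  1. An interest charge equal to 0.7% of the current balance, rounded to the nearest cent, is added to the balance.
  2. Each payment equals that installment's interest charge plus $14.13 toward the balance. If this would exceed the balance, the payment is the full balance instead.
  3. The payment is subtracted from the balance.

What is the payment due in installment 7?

Installment 1: $130.28 +$0.91 interest = $131.19; pay $15.04 → $116.15
Installment 2: $116.15 +$0.81 interest = $116.96; pay $14.94 → $102.02
Installment 3: $102.02 +$0.71 interest = $102.73; pay $14.84 → $87.89
Installment 4: $87.89 +$0.62 interest = $88.51; pay $14.75 → $73.76
Installment 5: $73.76 +$0.52 interest = $74.28; pay $14.65 → $59.63
Installment 6: $59.63 +$0.42 interest = $60.05; pay $14.55 → $45.50
Installment 7: $45.50 +$0.32 interest = $45.82; pay $14.45 → $31.37

$14.45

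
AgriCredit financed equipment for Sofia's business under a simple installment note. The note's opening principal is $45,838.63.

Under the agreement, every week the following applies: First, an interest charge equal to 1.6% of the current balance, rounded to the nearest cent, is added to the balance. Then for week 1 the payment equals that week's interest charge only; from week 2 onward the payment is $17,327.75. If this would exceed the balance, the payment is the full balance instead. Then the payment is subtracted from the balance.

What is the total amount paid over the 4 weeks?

$47,971.53

Week 1: $45,838.63 +$733.42 interest = $46,572.05; pay $733.42 → $45,838.63
Week 2: $45,838.63 +$733.42 interest = $46,572.05; pay $17,327.75 → $29,244.30
Week 3: $29,244.30 +$467.91 interest = $29,712.21; pay $17,327.75 → $12,384.46
Week 4: $12,384.46 +$198.15 interest = $12,582.61; pay $12,582.61 → $0.00
Total paid: $47,971.53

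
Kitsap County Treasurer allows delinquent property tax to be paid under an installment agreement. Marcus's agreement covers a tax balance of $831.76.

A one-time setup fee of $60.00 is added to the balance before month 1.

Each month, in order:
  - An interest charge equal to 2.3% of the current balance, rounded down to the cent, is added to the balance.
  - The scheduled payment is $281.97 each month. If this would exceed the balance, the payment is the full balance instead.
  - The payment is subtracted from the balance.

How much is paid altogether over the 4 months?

$937.15

Month 1: $891.76 +$20.51 interest = $912.27; pay $281.97 → $630.30
Month 2: $630.30 +$14.49 interest = $644.79; pay $281.97 → $362.82
Month 3: $362.82 +$8.34 interest = $371.16; pay $281.97 → $89.19
Month 4: $89.19 +$2.05 interest = $91.24; pay $91.24 → $0.00
Total paid: $937.15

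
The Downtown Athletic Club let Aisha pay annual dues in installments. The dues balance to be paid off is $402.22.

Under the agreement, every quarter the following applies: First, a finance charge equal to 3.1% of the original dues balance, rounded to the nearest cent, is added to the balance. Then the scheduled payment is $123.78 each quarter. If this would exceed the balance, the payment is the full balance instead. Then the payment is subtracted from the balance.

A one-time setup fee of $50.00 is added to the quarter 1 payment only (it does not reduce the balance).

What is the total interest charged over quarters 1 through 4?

# | Opening | Interest | Payment | Fee | End bal
1 | $402.22 | $12.47 | $123.78 | $50.00 | $290.91
2 | $290.91 | $12.47 | $123.78 | — | $179.60
3 | $179.60 | $12.47 | $123.78 | — | $68.29
4 | $68.29 | $12.47 | $80.76 | — | $0.00
Total interest: $12.47 + $12.47 + $12.47 + $12.47 = $49.88

$49.88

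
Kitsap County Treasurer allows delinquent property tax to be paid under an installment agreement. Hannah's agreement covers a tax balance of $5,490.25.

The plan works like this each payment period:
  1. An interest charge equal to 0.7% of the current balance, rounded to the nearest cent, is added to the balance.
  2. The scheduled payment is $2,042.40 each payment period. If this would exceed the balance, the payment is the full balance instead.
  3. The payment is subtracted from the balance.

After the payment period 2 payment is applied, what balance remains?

Payment period 1: opening $5,490.25; interest $38.43 → $5,528.68; payment $2,042.40; balance $3,486.28
Payment period 2: opening $3,486.28; interest $24.40 → $3,510.68; payment $2,042.40; balance $1,468.28

$1,468.28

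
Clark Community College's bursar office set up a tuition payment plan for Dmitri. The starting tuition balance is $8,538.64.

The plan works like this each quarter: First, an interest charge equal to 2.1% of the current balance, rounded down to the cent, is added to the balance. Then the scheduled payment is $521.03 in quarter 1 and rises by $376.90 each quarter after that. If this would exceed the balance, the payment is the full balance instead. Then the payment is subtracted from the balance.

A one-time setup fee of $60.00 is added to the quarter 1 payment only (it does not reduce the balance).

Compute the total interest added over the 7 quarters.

# | Opening | Interest | Payment | Fee | End bal
1 | $8,538.64 | $179.31 | $521.03 | $60.00 | $8,196.92
2 | $8,196.92 | $172.13 | $897.93 | — | $7,471.12
3 | $7,471.12 | $156.89 | $1,274.83 | — | $6,353.18
4 | $6,353.18 | $133.41 | $1,651.73 | — | $4,834.86
5 | $4,834.86 | $101.53 | $2,028.63 | — | $2,907.76
6 | $2,907.76 | $61.06 | $2,405.53 | — | $563.29
7 | $563.29 | $11.82 | $575.11 | — | $0.00
Total interest: $179.31 + $172.13 + $156.89 + $133.41 + $101.53 + $61.06 + $11.82 = $816.15

$816.15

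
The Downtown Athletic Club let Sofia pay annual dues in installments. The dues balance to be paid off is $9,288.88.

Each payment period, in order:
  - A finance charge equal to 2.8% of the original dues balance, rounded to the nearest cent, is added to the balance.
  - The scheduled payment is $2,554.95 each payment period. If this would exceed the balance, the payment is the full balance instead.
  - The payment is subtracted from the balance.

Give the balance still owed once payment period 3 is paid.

$2,404.30

# | Opening | Interest | Payment | End bal
1 | $9,288.88 | $260.09 | $2,554.95 | $6,994.02
2 | $6,994.02 | $260.09 | $2,554.95 | $4,699.16
3 | $4,699.16 | $260.09 | $2,554.95 | $2,404.30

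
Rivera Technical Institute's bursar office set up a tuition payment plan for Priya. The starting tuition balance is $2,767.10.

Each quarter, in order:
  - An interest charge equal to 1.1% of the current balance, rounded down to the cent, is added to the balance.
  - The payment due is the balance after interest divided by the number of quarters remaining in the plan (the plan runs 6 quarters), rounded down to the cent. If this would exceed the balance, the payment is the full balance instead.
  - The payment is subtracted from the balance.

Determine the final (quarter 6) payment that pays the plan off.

$492.46

Quarter 1: $2,767.10 +$30.43 interest = $2,797.53; pay $466.25 → $2,331.28
Quarter 2: $2,331.28 +$25.64 interest = $2,356.92; pay $471.38 → $1,885.54
Quarter 3: $1,885.54 +$20.74 interest = $1,906.28; pay $476.57 → $1,429.71
Quarter 4: $1,429.71 +$15.72 interest = $1,445.43; pay $481.81 → $963.62
Quarter 5: $963.62 +$10.59 interest = $974.21; pay $487.10 → $487.11
Quarter 6: $487.11 +$5.35 interest = $492.46; pay $492.46 → $0.00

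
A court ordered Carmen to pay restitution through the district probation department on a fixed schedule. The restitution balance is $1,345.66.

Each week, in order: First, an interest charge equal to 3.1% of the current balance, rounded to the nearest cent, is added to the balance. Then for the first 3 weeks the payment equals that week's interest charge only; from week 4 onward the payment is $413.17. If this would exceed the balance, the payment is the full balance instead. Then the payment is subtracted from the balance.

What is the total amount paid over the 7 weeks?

# | Opening | Interest | Payment | End bal
1 | $1,345.66 | $41.72 | $41.72 | $1,345.66
2 | $1,345.66 | $41.72 | $41.72 | $1,345.66
3 | $1,345.66 | $41.72 | $41.72 | $1,345.66
4 | $1,345.66 | $41.72 | $413.17 | $974.21
5 | $974.21 | $30.20 | $413.17 | $591.24
6 | $591.24 | $18.33 | $413.17 | $196.40
7 | $196.40 | $6.09 | $202.49 | $0.00
Total paid: $1,567.16

$1,567.16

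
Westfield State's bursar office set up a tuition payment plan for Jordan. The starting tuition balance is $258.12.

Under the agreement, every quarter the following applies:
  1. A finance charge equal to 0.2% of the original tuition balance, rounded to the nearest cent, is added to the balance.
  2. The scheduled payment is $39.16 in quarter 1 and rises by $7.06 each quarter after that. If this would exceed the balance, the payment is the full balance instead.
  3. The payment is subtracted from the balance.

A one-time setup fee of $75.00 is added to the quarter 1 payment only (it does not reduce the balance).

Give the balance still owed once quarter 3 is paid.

$121.02

Quarter 1: $258.12 +$0.52 interest = $258.64; pay $39.16 (+ $75.00 fee) → $219.48
Quarter 2: $219.48 +$0.52 interest = $220.00; pay $46.22 → $173.78
Quarter 3: $173.78 +$0.52 interest = $174.30; pay $53.28 → $121.02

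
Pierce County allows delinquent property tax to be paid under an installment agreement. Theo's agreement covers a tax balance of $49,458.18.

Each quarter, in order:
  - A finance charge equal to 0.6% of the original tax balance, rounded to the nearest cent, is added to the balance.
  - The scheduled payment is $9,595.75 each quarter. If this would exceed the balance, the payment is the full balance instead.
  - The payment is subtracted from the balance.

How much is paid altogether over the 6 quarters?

$51,238.68

# | Opening | Interest | Payment | End bal
1 | $49,458.18 | $296.75 | $9,595.75 | $40,159.18
2 | $40,159.18 | $296.75 | $9,595.75 | $30,860.18
3 | $30,860.18 | $296.75 | $9,595.75 | $21,561.18
4 | $21,561.18 | $296.75 | $9,595.75 | $12,262.18
5 | $12,262.18 | $296.75 | $9,595.75 | $2,963.18
6 | $2,963.18 | $296.75 | $3,259.93 | $0.00
Total paid: $51,238.68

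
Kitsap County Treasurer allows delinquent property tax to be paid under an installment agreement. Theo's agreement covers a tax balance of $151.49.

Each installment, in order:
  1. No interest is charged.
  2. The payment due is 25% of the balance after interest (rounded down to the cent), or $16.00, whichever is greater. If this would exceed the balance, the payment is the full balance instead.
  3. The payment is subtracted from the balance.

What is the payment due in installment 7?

$15.92

Installment 1: opening $151.49; payment $37.87; balance $113.62
Installment 2: opening $113.62; payment $28.40; balance $85.22
Installment 3: opening $85.22; payment $21.30; balance $63.92
Installment 4: opening $63.92; payment $16.00; balance $47.92
Installment 5: opening $47.92; payment $16.00; balance $31.92
Installment 6: opening $31.92; payment $16.00; balance $15.92
Installment 7: opening $15.92; payment $15.92; balance $0.00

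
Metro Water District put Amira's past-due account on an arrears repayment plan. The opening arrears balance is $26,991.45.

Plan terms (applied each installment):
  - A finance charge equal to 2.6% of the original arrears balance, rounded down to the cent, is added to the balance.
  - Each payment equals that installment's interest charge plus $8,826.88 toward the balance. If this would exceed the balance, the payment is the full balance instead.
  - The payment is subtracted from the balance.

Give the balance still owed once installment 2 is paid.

Installment 1: $26,991.45 +$701.77 interest = $27,693.22; pay $9,528.65 → $18,164.57
Installment 2: $18,164.57 +$701.77 interest = $18,866.34; pay $9,528.65 → $9,337.69

$9,337.69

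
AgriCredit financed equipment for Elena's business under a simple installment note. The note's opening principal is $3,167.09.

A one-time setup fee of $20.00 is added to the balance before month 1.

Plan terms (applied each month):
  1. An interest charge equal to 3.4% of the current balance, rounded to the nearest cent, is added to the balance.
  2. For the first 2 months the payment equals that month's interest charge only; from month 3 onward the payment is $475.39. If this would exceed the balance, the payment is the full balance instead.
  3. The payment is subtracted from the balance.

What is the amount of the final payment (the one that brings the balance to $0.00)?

Month 1: $3,187.09 +$108.36 interest = $3,295.45; pay $108.36 → $3,187.09
Month 2: $3,187.09 +$108.36 interest = $3,295.45; pay $108.36 → $3,187.09
Month 3: $3,187.09 +$108.36 interest = $3,295.45; pay $475.39 → $2,820.06
Month 4: $2,820.06 +$95.88 interest = $2,915.94; pay $475.39 → $2,440.55
Month 5: $2,440.55 +$82.98 interest = $2,523.53; pay $475.39 → $2,048.14
Month 6: $2,048.14 +$69.64 interest = $2,117.78; pay $475.39 → $1,642.39
Month 7: $1,642.39 +$55.84 interest = $1,698.23; pay $475.39 → $1,222.84
Month 8: $1,222.84 +$41.58 interest = $1,264.42; pay $475.39 → $789.03
Month 9: $789.03 +$26.83 interest = $815.86; pay $475.39 → $340.47
Month 10: $340.47 +$11.58 interest = $352.05; pay $352.05 → $0.00

$352.05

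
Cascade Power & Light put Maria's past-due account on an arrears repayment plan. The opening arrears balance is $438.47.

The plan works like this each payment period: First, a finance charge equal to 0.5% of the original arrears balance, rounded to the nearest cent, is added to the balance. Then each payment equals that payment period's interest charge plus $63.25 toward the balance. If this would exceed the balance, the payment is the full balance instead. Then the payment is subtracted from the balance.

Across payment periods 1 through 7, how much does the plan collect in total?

# | Opening | Interest | Payment | End bal
1 | $438.47 | $2.19 | $65.44 | $375.22
2 | $375.22 | $2.19 | $65.44 | $311.97
3 | $311.97 | $2.19 | $65.44 | $248.72
4 | $248.72 | $2.19 | $65.44 | $185.47
5 | $185.47 | $2.19 | $65.44 | $122.22
6 | $122.22 | $2.19 | $65.44 | $58.97
7 | $58.97 | $2.19 | $61.16 | $0.00
Total paid: $453.80

$453.80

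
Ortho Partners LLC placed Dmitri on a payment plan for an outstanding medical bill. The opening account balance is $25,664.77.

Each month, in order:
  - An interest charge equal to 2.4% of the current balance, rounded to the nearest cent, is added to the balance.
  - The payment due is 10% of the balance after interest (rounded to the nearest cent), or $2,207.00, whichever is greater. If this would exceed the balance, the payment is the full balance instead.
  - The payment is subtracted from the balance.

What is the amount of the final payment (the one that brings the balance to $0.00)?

$874.00

Month 1: opening $25,664.77; interest $615.95 → $26,280.72; payment $2,628.07; balance $23,652.65
Month 2: opening $23,652.65; interest $567.66 → $24,220.31; payment $2,422.03; balance $21,798.28
Month 3: opening $21,798.28; interest $523.16 → $22,321.44; payment $2,232.14; balance $20,089.30
Month 4: opening $20,089.30; interest $482.14 → $20,571.44; payment $2,207.00; balance $18,364.44
Month 5: opening $18,364.44; interest $440.75 → $18,805.19; payment $2,207.00; balance $16,598.19
Month 6: opening $16,598.19; interest $398.36 → $16,996.55; payment $2,207.00; balance $14,789.55
Month 7: opening $14,789.55; interest $354.95 → $15,144.50; payment $2,207.00; balance $12,937.50
Month 8: opening $12,937.50; interest $310.50 → $13,248.00; payment $2,207.00; balance $11,041.00
Month 9: opening $11,041.00; interest $264.98 → $11,305.98; payment $2,207.00; balance $9,098.98
Month 10: opening $9,098.98; interest $218.38 → $9,317.36; payment $2,207.00; balance $7,110.36
Month 11: opening $7,110.36; interest $170.65 → $7,281.01; payment $2,207.00; balance $5,074.01
Month 12: opening $5,074.01; interest $121.78 → $5,195.79; payment $2,207.00; balance $2,988.79
Month 13: opening $2,988.79; interest $71.73 → $3,060.52; payment $2,207.00; balance $853.52
Month 14: opening $853.52; interest $20.48 → $874.00; payment $874.00; balance $0.00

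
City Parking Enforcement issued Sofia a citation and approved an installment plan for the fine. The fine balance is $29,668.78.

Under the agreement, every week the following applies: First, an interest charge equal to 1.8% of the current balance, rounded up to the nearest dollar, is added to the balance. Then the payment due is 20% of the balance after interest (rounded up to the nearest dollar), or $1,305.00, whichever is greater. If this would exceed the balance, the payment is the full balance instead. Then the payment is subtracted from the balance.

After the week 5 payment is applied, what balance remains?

Week 1: $29,668.78 +$535.00 interest = $30,203.78; pay $6,041.00 → $24,162.78
Week 2: $24,162.78 +$435.00 interest = $24,597.78; pay $4,920.00 → $19,677.78
Week 3: $19,677.78 +$355.00 interest = $20,032.78; pay $4,007.00 → $16,025.78
Week 4: $16,025.78 +$289.00 interest = $16,314.78; pay $3,263.00 → $13,051.78
Week 5: $13,051.78 +$235.00 interest = $13,286.78; pay $2,658.00 → $10,628.78

$10,628.78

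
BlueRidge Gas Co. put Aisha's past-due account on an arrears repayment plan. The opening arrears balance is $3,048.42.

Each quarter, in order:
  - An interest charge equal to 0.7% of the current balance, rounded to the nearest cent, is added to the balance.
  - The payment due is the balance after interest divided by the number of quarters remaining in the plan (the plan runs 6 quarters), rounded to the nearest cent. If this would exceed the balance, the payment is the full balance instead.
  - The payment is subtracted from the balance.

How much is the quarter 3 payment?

Quarter 1: opening $3,048.42; interest $21.34 → $3,069.76; payment $511.63; balance $2,558.13
Quarter 2: opening $2,558.13; interest $17.91 → $2,576.04; payment $515.21; balance $2,060.83
Quarter 3: opening $2,060.83; interest $14.43 → $2,075.26; payment $518.82; balance $1,556.44

$518.82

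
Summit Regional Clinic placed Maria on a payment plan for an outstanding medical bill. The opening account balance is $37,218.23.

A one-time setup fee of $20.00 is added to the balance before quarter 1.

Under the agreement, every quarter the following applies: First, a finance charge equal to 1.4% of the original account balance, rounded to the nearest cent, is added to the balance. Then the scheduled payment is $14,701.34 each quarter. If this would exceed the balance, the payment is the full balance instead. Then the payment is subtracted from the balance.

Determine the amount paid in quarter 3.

# | Opening | Interest | Payment | End bal
1 | $37,238.23 | $521.06 | $14,701.34 | $23,057.95
2 | $23,057.95 | $521.06 | $14,701.34 | $8,877.67
3 | $8,877.67 | $521.06 | $9,398.73 | $0.00

$9,398.73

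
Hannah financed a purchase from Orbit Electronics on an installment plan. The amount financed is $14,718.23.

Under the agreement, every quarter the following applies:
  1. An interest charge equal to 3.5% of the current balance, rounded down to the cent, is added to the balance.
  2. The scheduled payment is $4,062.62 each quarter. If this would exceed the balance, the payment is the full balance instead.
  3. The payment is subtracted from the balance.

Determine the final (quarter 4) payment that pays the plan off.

$3,828.39

Quarter 1: opening $14,718.23; interest $515.13 → $15,233.36; payment $4,062.62; balance $11,170.74
Quarter 2: opening $11,170.74; interest $390.97 → $11,561.71; payment $4,062.62; balance $7,499.09
Quarter 3: opening $7,499.09; interest $262.46 → $7,761.55; payment $4,062.62; balance $3,698.93
Quarter 4: opening $3,698.93; interest $129.46 → $3,828.39; payment $3,828.39; balance $0.00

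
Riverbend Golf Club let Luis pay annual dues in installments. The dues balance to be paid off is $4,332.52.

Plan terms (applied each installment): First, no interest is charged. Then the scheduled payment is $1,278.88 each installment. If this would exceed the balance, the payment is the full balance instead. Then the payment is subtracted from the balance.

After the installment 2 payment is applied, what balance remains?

# | Opening | Payment | End bal
1 | $4,332.52 | $1,278.88 | $3,053.64
2 | $3,053.64 | $1,278.88 | $1,774.76

$1,774.76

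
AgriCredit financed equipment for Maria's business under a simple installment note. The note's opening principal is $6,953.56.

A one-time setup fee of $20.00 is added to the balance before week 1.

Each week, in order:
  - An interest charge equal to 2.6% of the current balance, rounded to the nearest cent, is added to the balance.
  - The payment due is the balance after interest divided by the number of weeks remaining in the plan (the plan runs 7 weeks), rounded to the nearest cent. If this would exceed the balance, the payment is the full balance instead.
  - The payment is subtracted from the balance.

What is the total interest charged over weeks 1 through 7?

$764.21

Week 1: opening $6,973.56; interest $181.31 → $7,154.87; payment $1,022.12; balance $6,132.75
Week 2: opening $6,132.75; interest $159.45 → $6,292.20; payment $1,048.70; balance $5,243.50
Week 3: opening $5,243.50; interest $136.33 → $5,379.83; payment $1,075.97; balance $4,303.86
Week 4: opening $4,303.86; interest $111.90 → $4,415.76; payment $1,103.94; balance $3,311.82
Week 5: opening $3,311.82; interest $86.11 → $3,397.93; payment $1,132.64; balance $2,265.29
Week 6: opening $2,265.29; interest $58.90 → $2,324.19; payment $1,162.10; balance $1,162.09
Week 7: opening $1,162.09; interest $30.21 → $1,192.30; payment $1,192.30; balance $0.00
Total interest: $181.31 + $159.45 + $136.33 + $111.90 + $86.11 + $58.90 + $30.21 = $764.21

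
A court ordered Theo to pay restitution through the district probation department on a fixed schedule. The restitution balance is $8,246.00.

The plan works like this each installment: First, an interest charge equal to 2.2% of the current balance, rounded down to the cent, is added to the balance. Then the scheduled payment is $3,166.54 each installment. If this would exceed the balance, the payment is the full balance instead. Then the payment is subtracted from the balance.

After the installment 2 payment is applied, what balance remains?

Installment 1: $8,246.00 +$181.41 interest = $8,427.41; pay $3,166.54 → $5,260.87
Installment 2: $5,260.87 +$115.73 interest = $5,376.60; pay $3,166.54 → $2,210.06

$2,210.06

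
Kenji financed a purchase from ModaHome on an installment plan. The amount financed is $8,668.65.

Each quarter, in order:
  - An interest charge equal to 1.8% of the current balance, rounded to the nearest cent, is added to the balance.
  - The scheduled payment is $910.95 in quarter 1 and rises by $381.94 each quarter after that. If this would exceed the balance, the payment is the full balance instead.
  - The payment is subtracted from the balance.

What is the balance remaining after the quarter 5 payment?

$866.96

Quarter 1: $8,668.65 +$156.04 interest = $8,824.69; pay $910.95 → $7,913.74
Quarter 2: $7,913.74 +$142.45 interest = $8,056.19; pay $1,292.89 → $6,763.30
Quarter 3: $6,763.30 +$121.74 interest = $6,885.04; pay $1,674.83 → $5,210.21
Quarter 4: $5,210.21 +$93.78 interest = $5,303.99; pay $2,056.77 → $3,247.22
Quarter 5: $3,247.22 +$58.45 interest = $3,305.67; pay $2,438.71 → $866.96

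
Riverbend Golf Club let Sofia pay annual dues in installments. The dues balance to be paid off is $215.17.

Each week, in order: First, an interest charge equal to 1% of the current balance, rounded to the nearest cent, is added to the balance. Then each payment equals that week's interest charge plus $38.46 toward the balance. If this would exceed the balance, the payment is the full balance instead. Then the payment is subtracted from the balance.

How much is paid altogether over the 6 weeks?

$222.31

# | Opening | Interest | Payment | End bal
1 | $215.17 | $2.15 | $40.61 | $176.71
2 | $176.71 | $1.77 | $40.23 | $138.25
3 | $138.25 | $1.38 | $39.84 | $99.79
4 | $99.79 | $1.00 | $39.46 | $61.33
5 | $61.33 | $0.61 | $39.07 | $22.87
6 | $22.87 | $0.23 | $23.10 | $0.00
Total paid: $222.31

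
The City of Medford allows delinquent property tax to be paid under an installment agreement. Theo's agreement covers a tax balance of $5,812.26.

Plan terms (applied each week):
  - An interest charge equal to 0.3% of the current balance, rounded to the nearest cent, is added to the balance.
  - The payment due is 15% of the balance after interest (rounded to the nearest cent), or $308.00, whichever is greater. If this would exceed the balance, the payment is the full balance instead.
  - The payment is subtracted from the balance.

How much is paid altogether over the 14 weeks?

# | Opening | Interest | Payment | End bal
1 | $5,812.26 | $17.44 | $874.46 | $4,955.24
2 | $4,955.24 | $14.87 | $745.52 | $4,224.59
3 | $4,224.59 | $12.67 | $635.59 | $3,601.67
4 | $3,601.67 | $10.81 | $541.87 | $3,070.61
5 | $3,070.61 | $9.21 | $461.97 | $2,617.85
6 | $2,617.85 | $7.85 | $393.86 | $2,231.84
7 | $2,231.84 | $6.70 | $335.78 | $1,902.76
8 | $1,902.76 | $5.71 | $308.00 | $1,600.47
9 | $1,600.47 | $4.80 | $308.00 | $1,297.27
10 | $1,297.27 | $3.89 | $308.00 | $993.16
11 | $993.16 | $2.98 | $308.00 | $688.14
12 | $688.14 | $2.06 | $308.00 | $382.20
13 | $382.20 | $1.15 | $308.00 | $75.35
14 | $75.35 | $0.23 | $75.58 | $0.00
Total paid: $5,912.63

$5,912.63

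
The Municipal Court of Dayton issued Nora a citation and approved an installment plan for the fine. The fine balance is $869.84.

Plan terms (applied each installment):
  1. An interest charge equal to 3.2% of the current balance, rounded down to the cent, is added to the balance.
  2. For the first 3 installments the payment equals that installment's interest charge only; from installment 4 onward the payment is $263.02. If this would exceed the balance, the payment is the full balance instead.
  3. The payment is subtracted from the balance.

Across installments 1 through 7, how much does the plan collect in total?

$1,018.52

Installment 1: opening $869.84; interest $27.83 → $897.67; payment $27.83; balance $869.84
Installment 2: opening $869.84; interest $27.83 → $897.67; payment $27.83; balance $869.84
Installment 3: opening $869.84; interest $27.83 → $897.67; payment $27.83; balance $869.84
Installment 4: opening $869.84; interest $27.83 → $897.67; payment $263.02; balance $634.65
Installment 5: opening $634.65; interest $20.30 → $654.95; payment $263.02; balance $391.93
Installment 6: opening $391.93; interest $12.54 → $404.47; payment $263.02; balance $141.45
Installment 7: opening $141.45; interest $4.52 → $145.97; payment $145.97; balance $0.00
Total paid: $1,018.52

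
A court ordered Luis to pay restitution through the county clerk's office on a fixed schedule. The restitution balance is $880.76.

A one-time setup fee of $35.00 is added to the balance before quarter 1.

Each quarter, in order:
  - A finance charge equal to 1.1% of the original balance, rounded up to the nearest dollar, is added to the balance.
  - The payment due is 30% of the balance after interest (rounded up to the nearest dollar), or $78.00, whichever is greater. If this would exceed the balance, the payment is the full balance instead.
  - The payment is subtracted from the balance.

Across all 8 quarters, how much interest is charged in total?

Quarter 1: $915.76 +$10.00 interest = $925.76; pay $278.00 → $647.76
Quarter 2: $647.76 +$10.00 interest = $657.76; pay $198.00 → $459.76
Quarter 3: $459.76 +$10.00 interest = $469.76; pay $141.00 → $328.76
Quarter 4: $328.76 +$10.00 interest = $338.76; pay $102.00 → $236.76
Quarter 5: $236.76 +$10.00 interest = $246.76; pay $78.00 → $168.76
Quarter 6: $168.76 +$10.00 interest = $178.76; pay $78.00 → $100.76
Quarter 7: $100.76 +$10.00 interest = $110.76; pay $78.00 → $32.76
Quarter 8: $32.76 +$10.00 interest = $42.76; pay $42.76 → $0.00
Total interest: $10.00 + $10.00 + $10.00 + $10.00 + $10.00 + $10.00 + $10.00 + $10.00 = $80.00

$80.00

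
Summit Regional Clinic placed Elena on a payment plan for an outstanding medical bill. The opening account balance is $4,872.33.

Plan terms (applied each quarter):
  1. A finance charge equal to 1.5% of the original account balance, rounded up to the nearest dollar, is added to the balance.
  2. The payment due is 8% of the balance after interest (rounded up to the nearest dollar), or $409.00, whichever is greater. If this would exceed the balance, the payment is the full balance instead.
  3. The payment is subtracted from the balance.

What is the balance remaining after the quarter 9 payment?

Quarter 1: $4,872.33 +$74.00 interest = $4,946.33; pay $409.00 → $4,537.33
Quarter 2: $4,537.33 +$74.00 interest = $4,611.33; pay $409.00 → $4,202.33
Quarter 3: $4,202.33 +$74.00 interest = $4,276.33; pay $409.00 → $3,867.33
Quarter 4: $3,867.33 +$74.00 interest = $3,941.33; pay $409.00 → $3,532.33
Quarter 5: $3,532.33 +$74.00 interest = $3,606.33; pay $409.00 → $3,197.33
Quarter 6: $3,197.33 +$74.00 interest = $3,271.33; pay $409.00 → $2,862.33
Quarter 7: $2,862.33 +$74.00 interest = $2,936.33; pay $409.00 → $2,527.33
Quarter 8: $2,527.33 +$74.00 interest = $2,601.33; pay $409.00 → $2,192.33
Quarter 9: $2,192.33 +$74.00 interest = $2,266.33; pay $409.00 → $1,857.33

$1,857.33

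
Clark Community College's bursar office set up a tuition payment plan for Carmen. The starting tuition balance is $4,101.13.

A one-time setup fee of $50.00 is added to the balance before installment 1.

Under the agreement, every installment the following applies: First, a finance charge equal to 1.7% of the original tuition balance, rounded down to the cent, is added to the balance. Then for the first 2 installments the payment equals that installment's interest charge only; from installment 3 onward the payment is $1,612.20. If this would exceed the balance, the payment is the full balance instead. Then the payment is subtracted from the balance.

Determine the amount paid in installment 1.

$69.71

# | Opening | Interest | Payment | End bal
1 | $4,151.13 | $69.71 | $69.71 | $4,151.13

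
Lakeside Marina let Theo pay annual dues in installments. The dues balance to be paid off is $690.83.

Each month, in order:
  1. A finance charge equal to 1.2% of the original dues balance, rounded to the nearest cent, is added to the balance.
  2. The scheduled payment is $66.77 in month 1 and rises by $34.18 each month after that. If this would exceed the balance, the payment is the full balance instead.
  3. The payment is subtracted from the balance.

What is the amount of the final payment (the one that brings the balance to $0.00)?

Month 1: $690.83 +$8.29 interest = $699.12; pay $66.77 → $632.35
Month 2: $632.35 +$8.29 interest = $640.64; pay $100.95 → $539.69
Month 3: $539.69 +$8.29 interest = $547.98; pay $135.13 → $412.85
Month 4: $412.85 +$8.29 interest = $421.14; pay $169.31 → $251.83
Month 5: $251.83 +$8.29 interest = $260.12; pay $203.49 → $56.63
Month 6: $56.63 +$8.29 interest = $64.92; pay $64.92 → $0.00

$64.92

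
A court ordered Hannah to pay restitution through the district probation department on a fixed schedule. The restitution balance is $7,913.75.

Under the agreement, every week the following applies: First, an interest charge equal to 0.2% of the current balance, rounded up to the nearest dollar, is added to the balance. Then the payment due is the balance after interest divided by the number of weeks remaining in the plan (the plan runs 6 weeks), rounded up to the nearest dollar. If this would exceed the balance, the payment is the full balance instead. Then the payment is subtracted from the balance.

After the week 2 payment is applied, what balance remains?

$5,296.75

Week 1: $7,913.75 +$16.00 interest = $7,929.75; pay $1,322.00 → $6,607.75
Week 2: $6,607.75 +$14.00 interest = $6,621.75; pay $1,325.00 → $5,296.75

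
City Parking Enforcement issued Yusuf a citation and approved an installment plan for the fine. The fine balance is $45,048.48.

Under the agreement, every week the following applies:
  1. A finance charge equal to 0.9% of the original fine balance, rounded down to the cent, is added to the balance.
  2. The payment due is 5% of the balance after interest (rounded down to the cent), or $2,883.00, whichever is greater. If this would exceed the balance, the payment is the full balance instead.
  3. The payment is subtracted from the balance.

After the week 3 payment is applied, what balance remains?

Week 1: opening $45,048.48; interest $405.43 → $45,453.91; payment $2,883.00; balance $42,570.91
Week 2: opening $42,570.91; interest $405.43 → $42,976.34; payment $2,883.00; balance $40,093.34
Week 3: opening $40,093.34; interest $405.43 → $40,498.77; payment $2,883.00; balance $37,615.77

$37,615.77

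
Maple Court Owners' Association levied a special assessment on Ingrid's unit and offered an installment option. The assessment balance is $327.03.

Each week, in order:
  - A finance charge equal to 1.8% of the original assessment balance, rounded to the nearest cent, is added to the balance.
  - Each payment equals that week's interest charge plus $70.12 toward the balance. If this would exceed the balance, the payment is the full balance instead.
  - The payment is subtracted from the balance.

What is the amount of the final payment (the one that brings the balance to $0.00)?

Week 1: $327.03 +$5.89 interest = $332.92; pay $76.01 → $256.91
Week 2: $256.91 +$5.89 interest = $262.80; pay $76.01 → $186.79
Week 3: $186.79 +$5.89 interest = $192.68; pay $76.01 → $116.67
Week 4: $116.67 +$5.89 interest = $122.56; pay $76.01 → $46.55
Week 5: $46.55 +$5.89 interest = $52.44; pay $52.44 → $0.00

$52.44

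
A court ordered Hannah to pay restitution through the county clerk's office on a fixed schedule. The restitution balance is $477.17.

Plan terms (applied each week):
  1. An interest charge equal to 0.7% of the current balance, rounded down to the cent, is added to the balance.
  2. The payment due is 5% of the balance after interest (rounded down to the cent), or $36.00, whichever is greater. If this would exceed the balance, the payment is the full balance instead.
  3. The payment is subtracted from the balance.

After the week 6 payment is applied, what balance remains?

Week 1: opening $477.17; interest $3.34 → $480.51; payment $36.00; balance $444.51
Week 2: opening $444.51; interest $3.11 → $447.62; payment $36.00; balance $411.62
Week 3: opening $411.62; interest $2.88 → $414.50; payment $36.00; balance $378.50
Week 4: opening $378.50; interest $2.64 → $381.14; payment $36.00; balance $345.14
Week 5: opening $345.14; interest $2.41 → $347.55; payment $36.00; balance $311.55
Week 6: opening $311.55; interest $2.18 → $313.73; payment $36.00; balance $277.73

$277.73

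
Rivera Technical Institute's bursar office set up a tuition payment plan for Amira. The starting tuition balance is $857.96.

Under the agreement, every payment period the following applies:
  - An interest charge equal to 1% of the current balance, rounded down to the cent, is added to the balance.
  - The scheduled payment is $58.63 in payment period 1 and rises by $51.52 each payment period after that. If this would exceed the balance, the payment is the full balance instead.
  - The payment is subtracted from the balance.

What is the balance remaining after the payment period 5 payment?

# | Opening | Interest | Payment | End bal
1 | $857.96 | $8.57 | $58.63 | $807.90
2 | $807.90 | $8.07 | $110.15 | $705.82
3 | $705.82 | $7.05 | $161.67 | $551.20
4 | $551.20 | $5.51 | $213.19 | $343.52
5 | $343.52 | $3.43 | $264.71 | $82.24

$82.24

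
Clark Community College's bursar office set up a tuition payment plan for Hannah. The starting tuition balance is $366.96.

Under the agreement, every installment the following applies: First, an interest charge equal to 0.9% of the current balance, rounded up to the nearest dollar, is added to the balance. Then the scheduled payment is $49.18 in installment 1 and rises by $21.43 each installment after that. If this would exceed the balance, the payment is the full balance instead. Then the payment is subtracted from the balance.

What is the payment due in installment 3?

$92.04

# | Opening | Interest | Payment | End bal
1 | $366.96 | $4.00 | $49.18 | $321.78
2 | $321.78 | $3.00 | $70.61 | $254.17
3 | $254.17 | $3.00 | $92.04 | $165.13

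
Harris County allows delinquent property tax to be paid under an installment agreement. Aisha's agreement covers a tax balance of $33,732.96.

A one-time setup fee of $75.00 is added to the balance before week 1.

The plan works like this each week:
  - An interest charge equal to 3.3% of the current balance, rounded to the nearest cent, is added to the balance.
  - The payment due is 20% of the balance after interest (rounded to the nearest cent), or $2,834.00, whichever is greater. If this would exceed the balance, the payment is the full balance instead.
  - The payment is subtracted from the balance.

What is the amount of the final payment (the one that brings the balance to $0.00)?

$197.22

Week 1: opening $33,807.96; interest $1,115.66 → $34,923.62; payment $6,984.72; balance $27,938.90
Week 2: opening $27,938.90; interest $921.98 → $28,860.88; payment $5,772.18; balance $23,088.70
Week 3: opening $23,088.70; interest $761.93 → $23,850.63; payment $4,770.13; balance $19,080.50
Week 4: opening $19,080.50; interest $629.66 → $19,710.16; payment $3,942.03; balance $15,768.13
Week 5: opening $15,768.13; interest $520.35 → $16,288.48; payment $3,257.70; balance $13,030.78
Week 6: opening $13,030.78; interest $430.02 → $13,460.80; payment $2,834.00; balance $10,626.80
Week 7: opening $10,626.80; interest $350.68 → $10,977.48; payment $2,834.00; balance $8,143.48
Week 8: opening $8,143.48; interest $268.73 → $8,412.21; payment $2,834.00; balance $5,578.21
Week 9: opening $5,578.21; interest $184.08 → $5,762.29; payment $2,834.00; balance $2,928.29
Week 10: opening $2,928.29; interest $96.63 → $3,024.92; payment $2,834.00; balance $190.92
Week 11: opening $190.92; interest $6.30 → $197.22; payment $197.22; balance $0.00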